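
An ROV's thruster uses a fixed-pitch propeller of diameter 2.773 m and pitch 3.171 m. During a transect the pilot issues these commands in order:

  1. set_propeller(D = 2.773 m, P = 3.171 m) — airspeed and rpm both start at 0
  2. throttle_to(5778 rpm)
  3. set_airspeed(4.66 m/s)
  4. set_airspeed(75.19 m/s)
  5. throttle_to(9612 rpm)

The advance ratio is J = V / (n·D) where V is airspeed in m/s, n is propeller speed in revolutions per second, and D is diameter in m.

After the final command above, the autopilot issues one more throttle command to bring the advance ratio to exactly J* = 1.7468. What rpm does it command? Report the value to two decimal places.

rpm = 931.36

set_propeller: D = 2.773 m, P = 3.171 m (p = P/D = 1.143527); state ← (V=0, rpm=0)
throttle_to(5778): rpm ← 5778
set_airspeed(4.66): V ← 4.66 m/s
set_airspeed(75.19): V ← 75.19 m/s
throttle_to(9612): rpm ← 9612
final state: V = 75.19 m/s, rpm = 9612 → n = rpm/60 = 160.200000 rev/s
target J* = 1.7468; solve J* = V/(n·D) for n: n = V/(J*·D) = 75.19/(1.7468 × 2.773) = 15.522692 rev/s
rpm = 60·n = 931.361502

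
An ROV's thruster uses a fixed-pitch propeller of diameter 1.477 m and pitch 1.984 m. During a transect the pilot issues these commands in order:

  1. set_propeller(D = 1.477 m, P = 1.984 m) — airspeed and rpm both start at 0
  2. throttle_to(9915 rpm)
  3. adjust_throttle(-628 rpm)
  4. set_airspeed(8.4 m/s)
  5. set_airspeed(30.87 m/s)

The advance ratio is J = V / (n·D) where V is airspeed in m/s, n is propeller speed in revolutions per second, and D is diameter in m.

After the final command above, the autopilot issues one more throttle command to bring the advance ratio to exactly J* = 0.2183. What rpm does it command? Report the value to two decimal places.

rpm = 5744.52

set_propeller: D = 1.477 m, P = 1.984 m (p = P/D = 1.343263); state ← (V=0, rpm=0)
throttle_to(9915): rpm ← 9915
adjust_throttle(-628): rpm ← 9915 -628 = 9287
set_airspeed(8.4): V ← 8.4 m/s
set_airspeed(30.87): V ← 30.87 m/s
final state: V = 30.87 m/s, rpm = 9287 → n = rpm/60 = 154.783333 rev/s
target J* = 0.2183; solve J* = V/(n·D) for n: n = V/(J*·D) = 30.87/(0.2183 × 1.477) = 95.741979 rev/s
rpm = 60·n = 5744.518717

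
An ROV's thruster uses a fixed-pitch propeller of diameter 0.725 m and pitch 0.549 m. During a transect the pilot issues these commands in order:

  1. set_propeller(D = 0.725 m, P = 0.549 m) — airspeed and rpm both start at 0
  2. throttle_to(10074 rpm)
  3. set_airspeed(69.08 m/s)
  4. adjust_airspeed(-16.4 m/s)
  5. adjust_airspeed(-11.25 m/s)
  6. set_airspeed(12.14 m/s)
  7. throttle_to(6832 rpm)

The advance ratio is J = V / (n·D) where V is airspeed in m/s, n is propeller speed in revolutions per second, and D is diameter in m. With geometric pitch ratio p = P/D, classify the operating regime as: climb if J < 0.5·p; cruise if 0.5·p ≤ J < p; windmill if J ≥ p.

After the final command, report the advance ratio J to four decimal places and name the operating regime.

set_propeller: D = 0.725 m, P = 0.549 m (p = P/D = 0.757241); state ← (V=0, rpm=0)
throttle_to(10074): rpm ← 10074
set_airspeed(69.08): V ← 69.08 m/s
adjust_airspeed(-16.4): V ← 69.08 -16.4 = 52.68 m/s
adjust_airspeed(-11.25): V ← 52.68 -11.25 = 41.43 m/s
set_airspeed(12.14): V ← 12.14 m/s
throttle_to(6832): rpm ← 6832
final state: V = 12.14 m/s, rpm = 6832 → n = rpm/60 = 113.866667 rev/s
J = V / (n·D) = 12.14 / (113.866667 × 0.725) = 0.147056
regime bands: climb J<0.3786 | cruise [0.3786, 0.7572) | windmill J≥0.7572
J = 0.1471 → climb

J = 0.1471, regime = climb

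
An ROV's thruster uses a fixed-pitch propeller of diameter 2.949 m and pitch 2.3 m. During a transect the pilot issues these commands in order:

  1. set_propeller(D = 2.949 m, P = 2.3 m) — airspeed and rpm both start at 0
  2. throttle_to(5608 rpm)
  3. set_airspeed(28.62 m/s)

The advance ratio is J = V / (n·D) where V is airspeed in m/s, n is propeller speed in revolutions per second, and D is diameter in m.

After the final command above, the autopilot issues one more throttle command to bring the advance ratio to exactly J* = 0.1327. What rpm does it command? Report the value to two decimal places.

rpm = 4388.09

set_propeller: D = 2.949 m, P = 2.3 m (p = P/D = 0.779925); state ← (V=0, rpm=0)
throttle_to(5608): rpm ← 5608
set_airspeed(28.62): V ← 28.62 m/s
final state: V = 28.62 m/s, rpm = 5608 → n = rpm/60 = 93.466667 rev/s
target J* = 0.1327; solve J* = V/(n·D) for n: n = V/(J*·D) = 28.62/(0.1327 × 2.949) = 73.134776 rev/s
rpm = 60·n = 4388.086544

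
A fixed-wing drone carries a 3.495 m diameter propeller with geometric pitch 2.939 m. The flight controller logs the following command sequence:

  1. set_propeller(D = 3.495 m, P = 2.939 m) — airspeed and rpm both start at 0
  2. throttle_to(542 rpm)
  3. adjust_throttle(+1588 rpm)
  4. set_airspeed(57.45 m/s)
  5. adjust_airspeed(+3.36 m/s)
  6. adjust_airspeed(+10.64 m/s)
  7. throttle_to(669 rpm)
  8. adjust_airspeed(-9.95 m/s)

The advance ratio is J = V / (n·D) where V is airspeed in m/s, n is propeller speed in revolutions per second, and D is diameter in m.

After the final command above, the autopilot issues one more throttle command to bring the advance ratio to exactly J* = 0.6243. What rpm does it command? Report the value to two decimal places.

set_propeller: D = 3.495 m, P = 2.939 m (p = P/D = 0.840916); state ← (V=0, rpm=0)
throttle_to(542): rpm ← 542
adjust_throttle(+1588): rpm ← 542 +1588 = 2130
set_airspeed(57.45): V ← 57.45 m/s
adjust_airspeed(+3.36): V ← 57.45 +3.36 = 60.81 m/s
adjust_airspeed(+10.64): V ← 60.81 +10.64 = 71.45 m/s
throttle_to(669): rpm ← 669
adjust_airspeed(-9.95): V ← 71.45 -9.95 = 61.5 m/s
final state: V = 61.5 m/s, rpm = 669 → n = rpm/60 = 11.150000 rev/s
target J* = 0.6243; solve J* = V/(n·D) for n: n = V/(J*·D) = 61.5/(0.6243 × 3.495) = 28.186075 rev/s
rpm = 60·n = 1691.164490

rpm = 1691.16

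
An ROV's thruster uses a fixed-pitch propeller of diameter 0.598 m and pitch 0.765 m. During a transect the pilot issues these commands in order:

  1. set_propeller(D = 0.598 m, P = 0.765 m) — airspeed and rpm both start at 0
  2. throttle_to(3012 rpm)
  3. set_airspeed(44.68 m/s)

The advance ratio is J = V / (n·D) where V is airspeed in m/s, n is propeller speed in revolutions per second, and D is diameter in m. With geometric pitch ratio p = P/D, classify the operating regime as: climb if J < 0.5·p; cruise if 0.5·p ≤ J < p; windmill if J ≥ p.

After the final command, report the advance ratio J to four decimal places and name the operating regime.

J = 1.4884, regime = windmill

set_propeller: D = 0.598 m, P = 0.765 m (p = P/D = 1.279264); state ← (V=0, rpm=0)
throttle_to(3012): rpm ← 3012
set_airspeed(44.68): V ← 44.68 m/s
final state: V = 44.68 m/s, rpm = 3012 → n = rpm/60 = 50.200000 rev/s
J = V / (n·D) = 44.68 / (50.200000 × 0.598) = 1.488361
regime bands: climb J<0.6396 | cruise [0.6396, 1.2793) | windmill J≥1.2793
J = 1.4884 → windmill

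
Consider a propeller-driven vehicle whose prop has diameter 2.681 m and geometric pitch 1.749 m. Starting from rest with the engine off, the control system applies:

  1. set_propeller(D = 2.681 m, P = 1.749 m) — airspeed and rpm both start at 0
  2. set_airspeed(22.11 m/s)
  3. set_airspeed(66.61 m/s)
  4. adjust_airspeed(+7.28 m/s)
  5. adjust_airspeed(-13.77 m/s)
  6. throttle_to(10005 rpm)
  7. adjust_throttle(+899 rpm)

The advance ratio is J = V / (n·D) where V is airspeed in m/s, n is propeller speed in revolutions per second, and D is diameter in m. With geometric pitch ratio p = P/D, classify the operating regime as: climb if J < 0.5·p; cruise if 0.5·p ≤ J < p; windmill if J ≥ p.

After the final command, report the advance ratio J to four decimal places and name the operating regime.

set_propeller: D = 2.681 m, P = 1.749 m (p = P/D = 0.652369); state ← (V=0, rpm=0)
set_airspeed(22.11): V ← 22.11 m/s
set_airspeed(66.61): V ← 66.61 m/s
adjust_airspeed(+7.28): V ← 66.61 +7.28 = 73.89 m/s
adjust_airspeed(-13.77): V ← 73.89 -13.77 = 60.12 m/s
throttle_to(10005): rpm ← 10005
adjust_throttle(+899): rpm ← 10005 +899 = 10904
final state: V = 60.12 m/s, rpm = 10904 → n = rpm/60 = 181.733333 rev/s
J = V / (n·D) = 60.12 / (181.733333 × 2.681) = 0.123392
regime bands: climb J<0.3262 | cruise [0.3262, 0.6524) | windmill J≥0.6524
J = 0.1234 → climb

J = 0.1234, regime = climb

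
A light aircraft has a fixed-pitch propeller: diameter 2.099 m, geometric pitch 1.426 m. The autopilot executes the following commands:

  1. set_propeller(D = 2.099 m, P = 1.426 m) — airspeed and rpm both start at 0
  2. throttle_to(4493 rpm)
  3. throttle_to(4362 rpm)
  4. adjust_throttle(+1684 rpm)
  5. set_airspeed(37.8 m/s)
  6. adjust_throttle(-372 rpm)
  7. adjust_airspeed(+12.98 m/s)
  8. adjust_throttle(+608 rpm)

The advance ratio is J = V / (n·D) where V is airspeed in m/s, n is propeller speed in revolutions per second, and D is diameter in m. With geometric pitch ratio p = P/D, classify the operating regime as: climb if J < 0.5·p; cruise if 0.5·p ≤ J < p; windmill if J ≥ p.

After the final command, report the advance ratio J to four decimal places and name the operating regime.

set_propeller: D = 2.099 m, P = 1.426 m (p = P/D = 0.679371); state ← (V=0, rpm=0)
throttle_to(4493): rpm ← 4493
throttle_to(4362): rpm ← 4362
adjust_throttle(+1684): rpm ← 4362 +1684 = 6046
set_airspeed(37.8): V ← 37.8 m/s
adjust_throttle(-372): rpm ← 6046 -372 = 5674
adjust_airspeed(+12.98): V ← 37.8 +12.98 = 50.78 m/s
adjust_throttle(+608): rpm ← 5674 +608 = 6282
final state: V = 50.78 m/s, rpm = 6282 → n = rpm/60 = 104.700000 rev/s
J = V / (n·D) = 50.78 / (104.700000 × 2.099) = 0.231065
regime bands: climb J<0.3397 | cruise [0.3397, 0.6794) | windmill J≥0.6794
J = 0.2311 → climb

J = 0.2311, regime = climb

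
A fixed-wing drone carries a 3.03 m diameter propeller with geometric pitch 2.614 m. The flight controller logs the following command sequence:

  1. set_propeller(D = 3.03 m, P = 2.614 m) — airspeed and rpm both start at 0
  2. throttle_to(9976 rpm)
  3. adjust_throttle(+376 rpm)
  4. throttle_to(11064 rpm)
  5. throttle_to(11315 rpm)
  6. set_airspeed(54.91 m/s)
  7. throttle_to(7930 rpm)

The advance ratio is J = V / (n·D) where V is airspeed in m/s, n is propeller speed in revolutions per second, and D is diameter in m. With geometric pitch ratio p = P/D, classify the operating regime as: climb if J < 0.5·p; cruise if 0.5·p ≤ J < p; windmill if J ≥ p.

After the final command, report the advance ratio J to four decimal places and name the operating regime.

set_propeller: D = 3.03 m, P = 2.614 m (p = P/D = 0.862706); state ← (V=0, rpm=0)
throttle_to(9976): rpm ← 9976
adjust_throttle(+376): rpm ← 9976 +376 = 10352
throttle_to(11064): rpm ← 11064
throttle_to(11315): rpm ← 11315
set_airspeed(54.91): V ← 54.91 m/s
throttle_to(7930): rpm ← 7930
final state: V = 54.91 m/s, rpm = 7930 → n = rpm/60 = 132.166667 rev/s
J = V / (n·D) = 54.91 / (132.166667 × 3.03) = 0.137116
regime bands: climb J<0.4314 | cruise [0.4314, 0.8627) | windmill J≥0.8627
J = 0.1371 → climb

J = 0.1371, regime = climb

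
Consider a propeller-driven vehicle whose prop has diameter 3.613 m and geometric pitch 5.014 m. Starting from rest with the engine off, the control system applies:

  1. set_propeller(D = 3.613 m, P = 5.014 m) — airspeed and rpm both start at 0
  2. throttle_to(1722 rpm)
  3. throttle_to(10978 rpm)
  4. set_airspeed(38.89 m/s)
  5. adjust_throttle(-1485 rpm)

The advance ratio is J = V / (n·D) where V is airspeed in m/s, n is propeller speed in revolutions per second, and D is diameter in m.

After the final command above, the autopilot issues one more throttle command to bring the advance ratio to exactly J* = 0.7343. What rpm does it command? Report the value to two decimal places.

set_propeller: D = 3.613 m, P = 5.014 m (p = P/D = 1.387766); state ← (V=0, rpm=0)
throttle_to(1722): rpm ← 1722
throttle_to(10978): rpm ← 10978
set_airspeed(38.89): V ← 38.89 m/s
adjust_throttle(-1485): rpm ← 10978 -1485 = 9493
final state: V = 38.89 m/s, rpm = 9493 → n = rpm/60 = 158.216667 rev/s
target J* = 0.7343; solve J* = V/(n·D) for n: n = V/(J*·D) = 38.89/(0.7343 × 3.613) = 14.658734 rev/s
rpm = 60·n = 879.524018

rpm = 879.52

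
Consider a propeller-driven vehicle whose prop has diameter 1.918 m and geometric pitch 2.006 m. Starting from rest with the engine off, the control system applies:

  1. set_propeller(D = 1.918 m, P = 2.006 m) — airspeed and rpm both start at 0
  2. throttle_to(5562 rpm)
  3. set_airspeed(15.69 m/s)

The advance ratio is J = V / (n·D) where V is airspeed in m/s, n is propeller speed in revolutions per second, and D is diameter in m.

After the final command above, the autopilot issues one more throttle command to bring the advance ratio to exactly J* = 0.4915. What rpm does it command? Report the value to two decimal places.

set_propeller: D = 1.918 m, P = 2.006 m (p = P/D = 1.045881); state ← (V=0, rpm=0)
throttle_to(5562): rpm ← 5562
set_airspeed(15.69): V ← 15.69 m/s
final state: V = 15.69 m/s, rpm = 5562 → n = rpm/60 = 92.700000 rev/s
target J* = 0.4915; solve J* = V/(n·D) for n: n = V/(J*·D) = 15.69/(0.4915 × 1.918) = 16.643736 rev/s
rpm = 60·n = 998.624160

rpm = 998.62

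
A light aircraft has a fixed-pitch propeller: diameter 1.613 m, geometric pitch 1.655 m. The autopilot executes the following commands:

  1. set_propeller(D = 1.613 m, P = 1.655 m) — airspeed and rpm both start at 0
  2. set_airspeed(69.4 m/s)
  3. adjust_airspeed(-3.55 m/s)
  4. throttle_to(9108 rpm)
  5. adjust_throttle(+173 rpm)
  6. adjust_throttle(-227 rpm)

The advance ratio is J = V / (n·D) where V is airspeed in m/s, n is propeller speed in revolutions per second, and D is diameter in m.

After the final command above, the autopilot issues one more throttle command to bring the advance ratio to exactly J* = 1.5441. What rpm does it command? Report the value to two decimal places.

rpm = 1586.34

set_propeller: D = 1.613 m, P = 1.655 m (p = P/D = 1.026038); state ← (V=0, rpm=0)
set_airspeed(69.4): V ← 69.4 m/s
adjust_airspeed(-3.55): V ← 69.4 -3.55 = 65.85 m/s
throttle_to(9108): rpm ← 9108
adjust_throttle(+173): rpm ← 9108 +173 = 9281
adjust_throttle(-227): rpm ← 9281 -227 = 9054
final state: V = 65.85 m/s, rpm = 9054 → n = rpm/60 = 150.900000 rev/s
target J* = 1.5441; solve J* = V/(n·D) for n: n = V/(J*·D) = 65.85/(1.5441 × 1.613) = 26.439059 rev/s
rpm = 60·n = 1586.343522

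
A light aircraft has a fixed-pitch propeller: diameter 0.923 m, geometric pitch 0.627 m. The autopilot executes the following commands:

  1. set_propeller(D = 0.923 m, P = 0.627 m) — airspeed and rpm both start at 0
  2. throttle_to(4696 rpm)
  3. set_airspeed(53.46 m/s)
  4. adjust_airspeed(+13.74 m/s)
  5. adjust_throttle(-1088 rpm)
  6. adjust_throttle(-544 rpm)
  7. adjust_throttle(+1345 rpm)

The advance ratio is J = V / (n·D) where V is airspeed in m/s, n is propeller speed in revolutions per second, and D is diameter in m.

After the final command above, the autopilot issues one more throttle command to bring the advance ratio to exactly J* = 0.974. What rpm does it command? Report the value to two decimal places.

set_propeller: D = 0.923 m, P = 0.627 m (p = P/D = 0.679307); state ← (V=0, rpm=0)
throttle_to(4696): rpm ← 4696
set_airspeed(53.46): V ← 53.46 m/s
adjust_airspeed(+13.74): V ← 53.46 +13.74 = 67.2 m/s
adjust_throttle(-1088): rpm ← 4696 -1088 = 3608
adjust_throttle(-544): rpm ← 3608 -544 = 3064
adjust_throttle(+1345): rpm ← 3064 +1345 = 4409
final state: V = 67.2 m/s, rpm = 4409 → n = rpm/60 = 73.483333 rev/s
target J* = 0.974; solve J* = V/(n·D) for n: n = V/(J*·D) = 67.2/(0.974 × 0.923) = 74.749556 rev/s
rpm = 60·n = 4484.973337

rpm = 4484.97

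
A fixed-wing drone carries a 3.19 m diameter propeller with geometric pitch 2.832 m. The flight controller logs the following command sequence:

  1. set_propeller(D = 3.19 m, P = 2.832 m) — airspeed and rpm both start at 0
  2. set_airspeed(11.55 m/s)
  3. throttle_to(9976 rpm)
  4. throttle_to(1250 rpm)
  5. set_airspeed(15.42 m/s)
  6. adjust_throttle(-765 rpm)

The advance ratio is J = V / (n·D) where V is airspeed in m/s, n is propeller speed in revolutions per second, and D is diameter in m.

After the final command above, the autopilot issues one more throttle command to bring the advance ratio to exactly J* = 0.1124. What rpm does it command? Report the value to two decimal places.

rpm = 2580.35

set_propeller: D = 3.19 m, P = 2.832 m (p = P/D = 0.887774); state ← (V=0, rpm=0)
set_airspeed(11.55): V ← 11.55 m/s
throttle_to(9976): rpm ← 9976
throttle_to(1250): rpm ← 1250
set_airspeed(15.42): V ← 15.42 m/s
adjust_throttle(-765): rpm ← 1250 -765 = 485
final state: V = 15.42 m/s, rpm = 485 → n = rpm/60 = 8.083333 rev/s
target J* = 0.1124; solve J* = V/(n·D) for n: n = V/(J*·D) = 15.42/(0.1124 × 3.19) = 43.005835 rev/s
rpm = 60·n = 2580.350071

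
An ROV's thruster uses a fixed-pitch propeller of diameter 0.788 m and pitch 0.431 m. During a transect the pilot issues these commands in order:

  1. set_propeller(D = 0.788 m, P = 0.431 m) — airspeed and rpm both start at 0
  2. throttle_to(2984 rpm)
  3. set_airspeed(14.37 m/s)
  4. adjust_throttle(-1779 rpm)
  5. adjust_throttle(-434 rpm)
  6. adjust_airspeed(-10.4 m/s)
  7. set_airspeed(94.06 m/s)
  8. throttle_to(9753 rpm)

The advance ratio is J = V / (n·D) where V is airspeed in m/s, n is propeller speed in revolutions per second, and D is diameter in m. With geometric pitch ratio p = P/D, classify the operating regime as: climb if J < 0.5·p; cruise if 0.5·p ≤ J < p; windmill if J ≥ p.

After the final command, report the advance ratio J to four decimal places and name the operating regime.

set_propeller: D = 0.788 m, P = 0.431 m (p = P/D = 0.546954); state ← (V=0, rpm=0)
throttle_to(2984): rpm ← 2984
set_airspeed(14.37): V ← 14.37 m/s
adjust_throttle(-1779): rpm ← 2984 -1779 = 1205
adjust_throttle(-434): rpm ← 1205 -434 = 771
adjust_airspeed(-10.4): V ← 14.37 -10.4 = 3.97 m/s
set_airspeed(94.06): V ← 94.06 m/s
throttle_to(9753): rpm ← 9753
final state: V = 94.06 m/s, rpm = 9753 → n = rpm/60 = 162.550000 rev/s
J = V / (n·D) = 94.06 / (162.550000 × 0.788) = 0.734331
regime bands: climb J<0.2735 | cruise [0.2735, 0.5470) | windmill J≥0.5470
J = 0.7343 → windmill

J = 0.7343, regime = windmill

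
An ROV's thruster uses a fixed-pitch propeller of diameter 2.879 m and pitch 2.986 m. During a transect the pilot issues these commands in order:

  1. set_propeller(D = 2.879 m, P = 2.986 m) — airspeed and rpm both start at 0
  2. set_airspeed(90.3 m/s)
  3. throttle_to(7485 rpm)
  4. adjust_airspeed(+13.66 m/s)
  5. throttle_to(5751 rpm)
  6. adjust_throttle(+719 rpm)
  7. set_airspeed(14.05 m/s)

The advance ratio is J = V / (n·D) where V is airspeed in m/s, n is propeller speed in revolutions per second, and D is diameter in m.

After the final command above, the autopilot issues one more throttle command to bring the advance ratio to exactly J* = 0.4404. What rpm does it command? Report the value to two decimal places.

set_propeller: D = 2.879 m, P = 2.986 m (p = P/D = 1.037166); state ← (V=0, rpm=0)
set_airspeed(90.3): V ← 90.3 m/s
throttle_to(7485): rpm ← 7485
adjust_airspeed(+13.66): V ← 90.3 +13.66 = 103.96 m/s
throttle_to(5751): rpm ← 5751
adjust_throttle(+719): rpm ← 5751 +719 = 6470
set_airspeed(14.05): V ← 14.05 m/s
final state: V = 14.05 m/s, rpm = 6470 → n = rpm/60 = 107.833333 rev/s
target J* = 0.4404; solve J* = V/(n·D) for n: n = V/(J*·D) = 14.05/(0.4404 × 2.879) = 11.081214 rev/s
rpm = 60·n = 664.872851

rpm = 664.87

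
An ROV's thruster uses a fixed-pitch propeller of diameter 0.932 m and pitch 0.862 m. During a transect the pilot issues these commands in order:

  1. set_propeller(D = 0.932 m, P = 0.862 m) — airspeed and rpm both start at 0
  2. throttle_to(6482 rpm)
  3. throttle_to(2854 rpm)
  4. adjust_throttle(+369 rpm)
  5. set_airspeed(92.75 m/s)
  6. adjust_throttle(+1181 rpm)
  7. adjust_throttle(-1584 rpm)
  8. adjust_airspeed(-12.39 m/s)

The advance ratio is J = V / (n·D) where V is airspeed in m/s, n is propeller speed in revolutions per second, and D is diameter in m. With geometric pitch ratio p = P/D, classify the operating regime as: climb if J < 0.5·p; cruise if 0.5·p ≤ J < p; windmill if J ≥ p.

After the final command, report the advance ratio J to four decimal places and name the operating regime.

set_propeller: D = 0.932 m, P = 0.862 m (p = P/D = 0.924893); state ← (V=0, rpm=0)
throttle_to(6482): rpm ← 6482
throttle_to(2854): rpm ← 2854
adjust_throttle(+369): rpm ← 2854 +369 = 3223
set_airspeed(92.75): V ← 92.75 m/s
adjust_throttle(+1181): rpm ← 3223 +1181 = 4404
adjust_throttle(-1584): rpm ← 4404 -1584 = 2820
adjust_airspeed(-12.39): V ← 92.75 -12.39 = 80.36 m/s
final state: V = 80.36 m/s, rpm = 2820 → n = rpm/60 = 47.000000 rev/s
J = V / (n·D) = 80.36 / (47.000000 × 0.932) = 1.834536
regime bands: climb J<0.4624 | cruise [0.4624, 0.9249) | windmill J≥0.9249
J = 1.8345 → windmill

J = 1.8345, regime = windmill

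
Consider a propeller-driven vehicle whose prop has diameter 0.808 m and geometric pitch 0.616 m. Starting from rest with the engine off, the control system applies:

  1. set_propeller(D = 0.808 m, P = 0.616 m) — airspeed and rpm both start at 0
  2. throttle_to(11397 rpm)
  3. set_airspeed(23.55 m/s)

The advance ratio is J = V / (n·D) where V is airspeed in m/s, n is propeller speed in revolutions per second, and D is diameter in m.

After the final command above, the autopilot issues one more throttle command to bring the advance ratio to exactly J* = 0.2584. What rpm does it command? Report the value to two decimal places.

rpm = 6767.66

set_propeller: D = 0.808 m, P = 0.616 m (p = P/D = 0.762376); state ← (V=0, rpm=0)
throttle_to(11397): rpm ← 11397
set_airspeed(23.55): V ← 23.55 m/s
final state: V = 23.55 m/s, rpm = 11397 → n = rpm/60 = 189.950000 rev/s
target J* = 0.2584; solve J* = V/(n·D) for n: n = V/(J*·D) = 23.55/(0.2584 × 0.808) = 112.794271 rev/s
rpm = 60·n = 6767.656255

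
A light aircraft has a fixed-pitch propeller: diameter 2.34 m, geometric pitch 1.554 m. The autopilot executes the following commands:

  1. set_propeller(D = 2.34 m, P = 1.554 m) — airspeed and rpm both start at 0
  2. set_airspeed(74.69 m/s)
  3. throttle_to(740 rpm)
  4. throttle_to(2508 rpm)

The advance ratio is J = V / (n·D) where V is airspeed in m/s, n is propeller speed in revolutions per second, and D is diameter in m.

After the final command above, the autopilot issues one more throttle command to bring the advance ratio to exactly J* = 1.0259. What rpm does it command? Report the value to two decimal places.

set_propeller: D = 2.34 m, P = 1.554 m (p = P/D = 0.664103); state ← (V=0, rpm=0)
set_airspeed(74.69): V ← 74.69 m/s
throttle_to(740): rpm ← 740
throttle_to(2508): rpm ← 2508
final state: V = 74.69 m/s, rpm = 2508 → n = rpm/60 = 41.800000 rev/s
target J* = 1.0259; solve J* = V/(n·D) for n: n = V/(J*·D) = 74.69/(1.0259 × 2.34) = 31.112977 rev/s
rpm = 60·n = 1866.778638

rpm = 1866.78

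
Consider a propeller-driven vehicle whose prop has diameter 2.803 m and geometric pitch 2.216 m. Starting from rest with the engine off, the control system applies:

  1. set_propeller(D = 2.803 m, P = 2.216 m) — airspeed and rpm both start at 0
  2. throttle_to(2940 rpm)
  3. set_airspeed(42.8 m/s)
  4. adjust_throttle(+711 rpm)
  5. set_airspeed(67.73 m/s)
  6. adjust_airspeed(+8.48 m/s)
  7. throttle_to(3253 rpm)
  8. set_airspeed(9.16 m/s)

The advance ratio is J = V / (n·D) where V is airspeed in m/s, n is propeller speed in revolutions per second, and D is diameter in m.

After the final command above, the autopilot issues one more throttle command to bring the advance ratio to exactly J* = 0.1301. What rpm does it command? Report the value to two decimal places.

set_propeller: D = 2.803 m, P = 2.216 m (p = P/D = 0.790582); state ← (V=0, rpm=0)
throttle_to(2940): rpm ← 2940
set_airspeed(42.8): V ← 42.8 m/s
adjust_throttle(+711): rpm ← 2940 +711 = 3651
set_airspeed(67.73): V ← 67.73 m/s
adjust_airspeed(+8.48): V ← 67.73 +8.48 = 76.21 m/s
throttle_to(3253): rpm ← 3253
set_airspeed(9.16): V ← 9.16 m/s
final state: V = 9.16 m/s, rpm = 3253 → n = rpm/60 = 54.216667 rev/s
target J* = 0.1301; solve J* = V/(n·D) for n: n = V/(J*·D) = 9.16/(0.1301 × 2.803) = 25.118580 rev/s
rpm = 60·n = 1507.114783

rpm = 1507.11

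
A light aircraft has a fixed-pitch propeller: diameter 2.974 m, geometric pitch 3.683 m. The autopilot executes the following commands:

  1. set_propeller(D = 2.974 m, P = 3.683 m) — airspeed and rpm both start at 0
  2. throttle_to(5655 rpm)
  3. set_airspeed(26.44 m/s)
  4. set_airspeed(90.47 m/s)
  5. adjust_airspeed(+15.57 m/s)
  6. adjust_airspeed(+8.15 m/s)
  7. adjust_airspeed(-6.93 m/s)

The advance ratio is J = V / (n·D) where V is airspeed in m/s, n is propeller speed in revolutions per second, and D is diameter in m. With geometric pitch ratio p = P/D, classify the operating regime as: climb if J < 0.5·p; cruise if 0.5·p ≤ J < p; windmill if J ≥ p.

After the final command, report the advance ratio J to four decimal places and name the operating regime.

set_propeller: D = 2.974 m, P = 3.683 m (p = P/D = 1.238399); state ← (V=0, rpm=0)
throttle_to(5655): rpm ← 5655
set_airspeed(26.44): V ← 26.44 m/s
set_airspeed(90.47): V ← 90.47 m/s
adjust_airspeed(+15.57): V ← 90.47 +15.57 = 106.04 m/s
adjust_airspeed(+8.15): V ← 106.04 +8.15 = 114.19 m/s
adjust_airspeed(-6.93): V ← 114.19 -6.93 = 107.26 m/s
final state: V = 107.26 m/s, rpm = 5655 → n = rpm/60 = 94.250000 rev/s
J = V / (n·D) = 107.26 / (94.250000 × 2.974) = 0.382662
regime bands: climb J<0.6192 | cruise [0.6192, 1.2384) | windmill J≥1.2384
J = 0.3827 → climb

J = 0.3827, regime = climb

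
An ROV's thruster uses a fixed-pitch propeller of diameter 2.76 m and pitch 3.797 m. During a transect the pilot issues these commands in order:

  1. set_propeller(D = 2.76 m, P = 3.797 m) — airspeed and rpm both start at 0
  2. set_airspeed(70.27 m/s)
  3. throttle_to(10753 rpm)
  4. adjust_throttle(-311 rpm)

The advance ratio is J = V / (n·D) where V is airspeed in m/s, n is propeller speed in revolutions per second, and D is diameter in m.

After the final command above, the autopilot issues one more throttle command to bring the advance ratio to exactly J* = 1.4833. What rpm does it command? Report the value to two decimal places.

rpm = 1029.87

set_propeller: D = 2.76 m, P = 3.797 m (p = P/D = 1.375725); state ← (V=0, rpm=0)
set_airspeed(70.27): V ← 70.27 m/s
throttle_to(10753): rpm ← 10753
adjust_throttle(-311): rpm ← 10753 -311 = 10442
final state: V = 70.27 m/s, rpm = 10442 → n = rpm/60 = 174.033333 rev/s
target J* = 1.4833; solve J* = V/(n·D) for n: n = V/(J*·D) = 70.27/(1.4833 × 2.76) = 17.164528 rev/s
rpm = 60·n = 1029.871702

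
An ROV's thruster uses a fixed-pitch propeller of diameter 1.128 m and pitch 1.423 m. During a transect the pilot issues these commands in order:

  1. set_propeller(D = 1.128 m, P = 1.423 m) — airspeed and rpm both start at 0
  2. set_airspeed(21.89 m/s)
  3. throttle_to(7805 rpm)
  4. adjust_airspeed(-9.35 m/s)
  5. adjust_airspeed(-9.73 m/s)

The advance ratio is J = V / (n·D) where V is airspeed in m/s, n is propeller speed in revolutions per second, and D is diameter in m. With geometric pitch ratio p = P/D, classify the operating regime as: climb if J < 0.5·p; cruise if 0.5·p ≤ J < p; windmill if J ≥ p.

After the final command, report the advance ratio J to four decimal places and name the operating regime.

J = 0.0192, regime = climb

set_propeller: D = 1.128 m, P = 1.423 m (p = P/D = 1.261525); state ← (V=0, rpm=0)
set_airspeed(21.89): V ← 21.89 m/s
throttle_to(7805): rpm ← 7805
adjust_airspeed(-9.35): V ← 21.89 -9.35 = 12.54 m/s
adjust_airspeed(-9.73): V ← 12.54 -9.73 = 2.81 m/s
final state: V = 2.81 m/s, rpm = 7805 → n = rpm/60 = 130.083333 rev/s
J = V / (n·D) = 2.81 / (130.083333 × 1.128) = 0.019150
regime bands: climb J<0.6308 | cruise [0.6308, 1.2615) | windmill J≥1.2615
J = 0.0192 → climb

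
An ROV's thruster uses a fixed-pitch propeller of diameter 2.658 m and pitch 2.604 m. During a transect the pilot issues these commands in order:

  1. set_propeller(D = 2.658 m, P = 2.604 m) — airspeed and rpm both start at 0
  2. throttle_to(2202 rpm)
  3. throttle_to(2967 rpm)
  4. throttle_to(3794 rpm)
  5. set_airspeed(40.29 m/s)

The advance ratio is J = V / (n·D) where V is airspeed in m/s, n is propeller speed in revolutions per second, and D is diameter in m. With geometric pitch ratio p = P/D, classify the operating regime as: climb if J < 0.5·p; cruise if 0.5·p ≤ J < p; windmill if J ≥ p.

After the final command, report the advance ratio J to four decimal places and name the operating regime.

J = 0.2397, regime = climb

set_propeller: D = 2.658 m, P = 2.604 m (p = P/D = 0.979684); state ← (V=0, rpm=0)
throttle_to(2202): rpm ← 2202
throttle_to(2967): rpm ← 2967
throttle_to(3794): rpm ← 3794
set_airspeed(40.29): V ← 40.29 m/s
final state: V = 40.29 m/s, rpm = 3794 → n = rpm/60 = 63.233333 rev/s
J = V / (n·D) = 40.29 / (63.233333 × 2.658) = 0.239716
regime bands: climb J<0.4898 | cruise [0.4898, 0.9797) | windmill J≥0.9797
J = 0.2397 → climb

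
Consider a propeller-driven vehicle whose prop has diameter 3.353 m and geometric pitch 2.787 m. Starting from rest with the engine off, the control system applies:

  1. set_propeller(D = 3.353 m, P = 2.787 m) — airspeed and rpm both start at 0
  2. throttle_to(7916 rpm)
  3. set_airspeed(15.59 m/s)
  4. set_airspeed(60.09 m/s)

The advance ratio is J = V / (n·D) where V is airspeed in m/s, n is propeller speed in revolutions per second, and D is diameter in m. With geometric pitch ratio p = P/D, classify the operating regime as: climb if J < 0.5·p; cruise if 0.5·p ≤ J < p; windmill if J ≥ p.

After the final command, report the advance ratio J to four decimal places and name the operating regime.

set_propeller: D = 3.353 m, P = 2.787 m (p = P/D = 0.831196); state ← (V=0, rpm=0)
throttle_to(7916): rpm ← 7916
set_airspeed(15.59): V ← 15.59 m/s
set_airspeed(60.09): V ← 60.09 m/s
final state: V = 60.09 m/s, rpm = 7916 → n = rpm/60 = 131.933333 rev/s
J = V / (n·D) = 60.09 / (131.933333 × 3.353) = 0.135836
regime bands: climb J<0.4156 | cruise [0.4156, 0.8312) | windmill J≥0.8312
J = 0.1358 → climb

J = 0.1358, regime = climb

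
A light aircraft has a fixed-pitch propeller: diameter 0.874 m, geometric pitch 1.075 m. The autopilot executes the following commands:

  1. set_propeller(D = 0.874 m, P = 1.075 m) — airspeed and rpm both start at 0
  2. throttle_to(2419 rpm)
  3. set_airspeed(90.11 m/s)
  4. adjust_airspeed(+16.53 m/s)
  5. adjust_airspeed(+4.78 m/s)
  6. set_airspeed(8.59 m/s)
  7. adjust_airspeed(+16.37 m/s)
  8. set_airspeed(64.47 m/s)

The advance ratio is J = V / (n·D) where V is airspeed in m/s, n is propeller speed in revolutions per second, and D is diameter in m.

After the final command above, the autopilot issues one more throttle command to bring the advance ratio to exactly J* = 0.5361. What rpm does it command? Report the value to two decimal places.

rpm = 8255.66

set_propeller: D = 0.874 m, P = 1.075 m (p = P/D = 1.229977); state ← (V=0, rpm=0)
throttle_to(2419): rpm ← 2419
set_airspeed(90.11): V ← 90.11 m/s
adjust_airspeed(+16.53): V ← 90.11 +16.53 = 106.64 m/s
adjust_airspeed(+4.78): V ← 106.64 +4.78 = 111.42 m/s
set_airspeed(8.59): V ← 8.59 m/s
adjust_airspeed(+16.37): V ← 8.59 +16.37 = 24.96 m/s
set_airspeed(64.47): V ← 64.47 m/s
final state: V = 64.47 m/s, rpm = 2419 → n = rpm/60 = 40.316667 rev/s
target J* = 0.5361; solve J* = V/(n·D) for n: n = V/(J*·D) = 64.47/(0.5361 × 0.874) = 137.594296 rev/s
rpm = 60·n = 8255.657757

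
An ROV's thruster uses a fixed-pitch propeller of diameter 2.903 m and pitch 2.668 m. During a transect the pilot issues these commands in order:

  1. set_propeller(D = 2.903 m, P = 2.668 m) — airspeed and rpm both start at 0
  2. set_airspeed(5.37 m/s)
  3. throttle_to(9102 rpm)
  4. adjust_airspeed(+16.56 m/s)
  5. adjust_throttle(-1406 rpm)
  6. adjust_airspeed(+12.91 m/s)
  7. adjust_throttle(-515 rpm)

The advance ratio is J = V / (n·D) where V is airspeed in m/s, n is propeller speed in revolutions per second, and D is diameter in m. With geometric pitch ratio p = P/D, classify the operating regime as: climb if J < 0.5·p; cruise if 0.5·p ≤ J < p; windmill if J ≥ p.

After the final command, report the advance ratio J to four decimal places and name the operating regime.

set_propeller: D = 2.903 m, P = 2.668 m (p = P/D = 0.919049); state ← (V=0, rpm=0)
set_airspeed(5.37): V ← 5.37 m/s
throttle_to(9102): rpm ← 9102
adjust_airspeed(+16.56): V ← 5.37 +16.56 = 21.93 m/s
adjust_throttle(-1406): rpm ← 9102 -1406 = 7696
adjust_airspeed(+12.91): V ← 21.93 +12.91 = 34.84 m/s
adjust_throttle(-515): rpm ← 7696 -515 = 7181
final state: V = 34.84 m/s, rpm = 7181 → n = rpm/60 = 119.683333 rev/s
J = V / (n·D) = 34.84 / (119.683333 × 2.903) = 0.100276
regime bands: climb J<0.4595 | cruise [0.4595, 0.9190) | windmill J≥0.9190
J = 0.1003 → climb

J = 0.1003, regime = climb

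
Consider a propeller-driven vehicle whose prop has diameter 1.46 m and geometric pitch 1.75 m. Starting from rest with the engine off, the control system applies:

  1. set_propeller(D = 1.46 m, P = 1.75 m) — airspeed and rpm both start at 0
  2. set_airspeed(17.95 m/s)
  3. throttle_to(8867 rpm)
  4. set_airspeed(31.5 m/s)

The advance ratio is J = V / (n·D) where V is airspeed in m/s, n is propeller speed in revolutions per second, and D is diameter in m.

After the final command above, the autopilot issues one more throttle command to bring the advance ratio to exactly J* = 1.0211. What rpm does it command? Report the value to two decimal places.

set_propeller: D = 1.46 m, P = 1.75 m (p = P/D = 1.198630); state ← (V=0, rpm=0)
set_airspeed(17.95): V ← 17.95 m/s
throttle_to(8867): rpm ← 8867
set_airspeed(31.5): V ← 31.5 m/s
final state: V = 31.5 m/s, rpm = 8867 → n = rpm/60 = 147.783333 rev/s
target J* = 1.0211; solve J* = V/(n·D) for n: n = V/(J*·D) = 31.5/(1.0211 × 1.46) = 21.129510 rev/s
rpm = 60·n = 1267.770589

rpm = 1267.77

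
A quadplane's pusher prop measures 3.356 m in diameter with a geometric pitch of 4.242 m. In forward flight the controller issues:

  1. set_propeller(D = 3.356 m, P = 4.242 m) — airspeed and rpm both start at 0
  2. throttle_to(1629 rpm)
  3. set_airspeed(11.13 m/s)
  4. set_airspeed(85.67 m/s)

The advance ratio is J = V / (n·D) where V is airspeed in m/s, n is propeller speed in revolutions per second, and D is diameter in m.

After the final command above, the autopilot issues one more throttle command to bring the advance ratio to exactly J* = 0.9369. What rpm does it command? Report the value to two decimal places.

rpm = 1634.80

set_propeller: D = 3.356 m, P = 4.242 m (p = P/D = 1.264005); state ← (V=0, rpm=0)
throttle_to(1629): rpm ← 1629
set_airspeed(11.13): V ← 11.13 m/s
set_airspeed(85.67): V ← 85.67 m/s
final state: V = 85.67 m/s, rpm = 1629 → n = rpm/60 = 27.150000 rev/s
target J* = 0.9369; solve J* = V/(n·D) for n: n = V/(J*·D) = 85.67/(0.9369 × 3.356) = 27.246679 rev/s
rpm = 60·n = 1634.800742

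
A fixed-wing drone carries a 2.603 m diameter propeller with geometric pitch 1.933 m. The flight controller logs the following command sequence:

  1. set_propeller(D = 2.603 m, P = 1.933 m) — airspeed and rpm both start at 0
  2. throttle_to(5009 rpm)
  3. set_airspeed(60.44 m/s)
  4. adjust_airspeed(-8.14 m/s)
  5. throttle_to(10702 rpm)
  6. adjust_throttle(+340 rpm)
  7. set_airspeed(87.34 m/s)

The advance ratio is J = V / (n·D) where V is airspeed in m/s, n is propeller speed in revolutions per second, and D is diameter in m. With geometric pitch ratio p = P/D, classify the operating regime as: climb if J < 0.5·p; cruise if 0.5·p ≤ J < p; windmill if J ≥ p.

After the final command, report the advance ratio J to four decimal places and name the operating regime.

set_propeller: D = 2.603 m, P = 1.933 m (p = P/D = 0.742605); state ← (V=0, rpm=0)
throttle_to(5009): rpm ← 5009
set_airspeed(60.44): V ← 60.44 m/s
adjust_airspeed(-8.14): V ← 60.44 -8.14 = 52.3 m/s
throttle_to(10702): rpm ← 10702
adjust_throttle(+340): rpm ← 10702 +340 = 11042
set_airspeed(87.34): V ← 87.34 m/s
final state: V = 87.34 m/s, rpm = 11042 → n = rpm/60 = 184.033333 rev/s
J = V / (n·D) = 87.34 / (184.033333 × 2.603) = 0.182323
regime bands: climb J<0.3713 | cruise [0.3713, 0.7426) | windmill J≥0.7426
J = 0.1823 → climb

J = 0.1823, regime = climb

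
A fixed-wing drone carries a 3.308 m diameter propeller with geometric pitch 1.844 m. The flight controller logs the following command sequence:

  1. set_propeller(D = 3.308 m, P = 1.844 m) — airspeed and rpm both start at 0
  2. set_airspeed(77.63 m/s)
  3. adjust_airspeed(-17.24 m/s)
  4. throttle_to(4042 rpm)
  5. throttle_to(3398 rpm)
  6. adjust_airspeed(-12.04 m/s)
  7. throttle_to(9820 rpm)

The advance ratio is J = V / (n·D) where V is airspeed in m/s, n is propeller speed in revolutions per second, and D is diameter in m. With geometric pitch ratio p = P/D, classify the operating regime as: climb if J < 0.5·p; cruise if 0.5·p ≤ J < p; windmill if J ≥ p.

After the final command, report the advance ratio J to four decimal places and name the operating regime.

J = 0.0893, regime = climb

set_propeller: D = 3.308 m, P = 1.844 m (p = P/D = 0.557437); state ← (V=0, rpm=0)
set_airspeed(77.63): V ← 77.63 m/s
adjust_airspeed(-17.24): V ← 77.63 -17.24 = 60.39 m/s
throttle_to(4042): rpm ← 4042
throttle_to(3398): rpm ← 3398
adjust_airspeed(-12.04): V ← 60.39 -12.04 = 48.35 m/s
throttle_to(9820): rpm ← 9820
final state: V = 48.35 m/s, rpm = 9820 → n = rpm/60 = 163.666667 rev/s
J = V / (n·D) = 48.35 / (163.666667 × 3.308) = 0.089304
regime bands: climb J<0.2787 | cruise [0.2787, 0.5574) | windmill J≥0.5574
J = 0.0893 → climb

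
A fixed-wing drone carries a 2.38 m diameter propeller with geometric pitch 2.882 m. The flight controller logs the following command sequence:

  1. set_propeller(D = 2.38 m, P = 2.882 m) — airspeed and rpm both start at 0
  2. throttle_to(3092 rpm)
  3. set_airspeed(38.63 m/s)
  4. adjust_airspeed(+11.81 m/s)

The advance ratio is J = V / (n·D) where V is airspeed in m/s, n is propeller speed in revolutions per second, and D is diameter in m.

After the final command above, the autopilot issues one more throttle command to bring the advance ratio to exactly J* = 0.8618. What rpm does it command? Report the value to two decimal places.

rpm = 1475.51

set_propeller: D = 2.38 m, P = 2.882 m (p = P/D = 1.210924); state ← (V=0, rpm=0)
throttle_to(3092): rpm ← 3092
set_airspeed(38.63): V ← 38.63 m/s
adjust_airspeed(+11.81): V ← 38.63 +11.81 = 50.44 m/s
final state: V = 50.44 m/s, rpm = 3092 → n = rpm/60 = 51.533333 rev/s
target J* = 0.8618; solve J* = V/(n·D) for n: n = V/(J*·D) = 50.44/(0.8618 × 2.38) = 24.591874 rev/s
rpm = 60·n = 1475.512461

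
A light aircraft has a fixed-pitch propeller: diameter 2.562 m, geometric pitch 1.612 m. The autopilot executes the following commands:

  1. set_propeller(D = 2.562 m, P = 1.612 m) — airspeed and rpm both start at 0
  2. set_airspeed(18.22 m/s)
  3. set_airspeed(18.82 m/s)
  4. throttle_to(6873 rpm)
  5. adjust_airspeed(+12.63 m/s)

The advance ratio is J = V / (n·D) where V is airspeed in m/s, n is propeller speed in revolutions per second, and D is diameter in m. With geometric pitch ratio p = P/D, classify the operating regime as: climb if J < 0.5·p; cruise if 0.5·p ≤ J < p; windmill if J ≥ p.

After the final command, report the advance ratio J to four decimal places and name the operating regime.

set_propeller: D = 2.562 m, P = 1.612 m (p = P/D = 0.629196); state ← (V=0, rpm=0)
set_airspeed(18.22): V ← 18.22 m/s
set_airspeed(18.82): V ← 18.82 m/s
throttle_to(6873): rpm ← 6873
adjust_airspeed(+12.63): V ← 18.82 +12.63 = 31.45 m/s
final state: V = 31.45 m/s, rpm = 6873 → n = rpm/60 = 114.550000 rev/s
J = V / (n·D) = 31.45 / (114.550000 × 2.562) = 0.107163
regime bands: climb J<0.3146 | cruise [0.3146, 0.6292) | windmill J≥0.6292
J = 0.1072 → climb

J = 0.1072, regime = climb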